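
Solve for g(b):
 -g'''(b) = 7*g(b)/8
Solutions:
 g(b) = C3*exp(-7^(1/3)*b/2) + (C1*sin(sqrt(3)*7^(1/3)*b/4) + C2*cos(sqrt(3)*7^(1/3)*b/4))*exp(7^(1/3)*b/4)


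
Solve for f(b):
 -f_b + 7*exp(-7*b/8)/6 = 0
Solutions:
 f(b) = C1 - 4*exp(-7*b/8)/3


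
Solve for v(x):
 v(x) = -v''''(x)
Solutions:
 v(x) = (C1*sin(sqrt(2)*x/2) + C2*cos(sqrt(2)*x/2))*exp(-sqrt(2)*x/2) + (C3*sin(sqrt(2)*x/2) + C4*cos(sqrt(2)*x/2))*exp(sqrt(2)*x/2)


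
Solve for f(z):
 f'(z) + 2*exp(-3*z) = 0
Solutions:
 f(z) = C1 + 2*exp(-3*z)/3


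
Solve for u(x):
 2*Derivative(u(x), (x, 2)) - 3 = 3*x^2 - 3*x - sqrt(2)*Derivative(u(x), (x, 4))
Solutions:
 u(x) = C1 + C2*x + C3*sin(2^(1/4)*x) + C4*cos(2^(1/4)*x) + x^4/8 - x^3/4 + 3*x^2*(1 - sqrt(2))/4


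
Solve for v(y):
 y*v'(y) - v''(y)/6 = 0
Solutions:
 v(y) = C1 + C2*erfi(sqrt(3)*y)


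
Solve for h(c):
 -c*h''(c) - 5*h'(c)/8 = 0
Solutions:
 h(c) = C1 + C2*c^(3/8)


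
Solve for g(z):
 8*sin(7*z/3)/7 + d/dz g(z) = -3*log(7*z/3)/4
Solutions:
 g(z) = C1 - 3*z*log(z)/4 - 3*z*log(7)/4 + 3*z/4 + 3*z*log(3)/4 + 24*cos(7*z/3)/49


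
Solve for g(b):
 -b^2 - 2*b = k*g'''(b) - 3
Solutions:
 g(b) = C1 + C2*b + C3*b^2 - b^5/(60*k) - b^4/(12*k) + b^3/(2*k)


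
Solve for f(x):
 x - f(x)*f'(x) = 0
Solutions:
 f(x) = -sqrt(C1 + x^2)
 f(x) = sqrt(C1 + x^2)


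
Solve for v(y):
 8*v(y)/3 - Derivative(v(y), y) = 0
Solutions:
 v(y) = C1*exp(8*y/3)


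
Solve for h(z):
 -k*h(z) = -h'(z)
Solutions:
 h(z) = C1*exp(k*z)


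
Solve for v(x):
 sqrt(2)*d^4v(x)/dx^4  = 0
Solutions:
 v(x) = C1 + C2*x + C3*x^2 + C4*x^3


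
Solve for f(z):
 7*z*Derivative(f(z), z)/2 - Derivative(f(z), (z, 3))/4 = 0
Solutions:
 f(z) = C1 + Integral(C2*airyai(14^(1/3)*z) + C3*airybi(14^(1/3)*z), z)


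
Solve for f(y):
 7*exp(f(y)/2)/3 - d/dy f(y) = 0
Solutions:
 f(y) = 2*log(-1/(C1 + 7*y)) + 2*log(6)


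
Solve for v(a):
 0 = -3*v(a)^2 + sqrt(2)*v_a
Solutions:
 v(a) = -2/(C1 + 3*sqrt(2)*a)


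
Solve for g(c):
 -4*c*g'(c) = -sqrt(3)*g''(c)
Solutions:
 g(c) = C1 + C2*erfi(sqrt(2)*3^(3/4)*c/3)


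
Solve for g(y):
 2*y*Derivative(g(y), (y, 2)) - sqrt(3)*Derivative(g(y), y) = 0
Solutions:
 g(y) = C1 + C2*y^(sqrt(3)/2 + 1)


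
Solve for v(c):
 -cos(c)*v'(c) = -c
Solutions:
 v(c) = C1 + Integral(c/cos(c), c)


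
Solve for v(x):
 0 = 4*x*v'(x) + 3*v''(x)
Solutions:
 v(x) = C1 + C2*erf(sqrt(6)*x/3)


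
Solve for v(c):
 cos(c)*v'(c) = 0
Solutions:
 v(c) = C1


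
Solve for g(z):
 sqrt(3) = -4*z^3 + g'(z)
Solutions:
 g(z) = C1 + z^4 + sqrt(3)*z


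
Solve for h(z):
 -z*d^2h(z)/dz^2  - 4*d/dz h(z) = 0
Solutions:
 h(z) = C1 + C2/z^3


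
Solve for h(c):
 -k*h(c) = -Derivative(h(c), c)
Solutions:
 h(c) = C1*exp(c*k)


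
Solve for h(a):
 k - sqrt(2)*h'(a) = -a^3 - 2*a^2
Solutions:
 h(a) = C1 + sqrt(2)*a^4/8 + sqrt(2)*a^3/3 + sqrt(2)*a*k/2


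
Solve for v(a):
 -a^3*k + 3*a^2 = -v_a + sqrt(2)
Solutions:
 v(a) = C1 + a^4*k/4 - a^3 + sqrt(2)*a


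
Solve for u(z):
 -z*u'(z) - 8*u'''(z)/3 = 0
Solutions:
 u(z) = C1 + Integral(C2*airyai(-3^(1/3)*z/2) + C3*airybi(-3^(1/3)*z/2), z)


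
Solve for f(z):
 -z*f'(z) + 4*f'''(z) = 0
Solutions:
 f(z) = C1 + Integral(C2*airyai(2^(1/3)*z/2) + C3*airybi(2^(1/3)*z/2), z)


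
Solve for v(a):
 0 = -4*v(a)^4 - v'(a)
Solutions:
 v(a) = (-3^(2/3) - 3*3^(1/6)*I)*(1/(C1 + 4*a))^(1/3)/6
 v(a) = (-3^(2/3) + 3*3^(1/6)*I)*(1/(C1 + 4*a))^(1/3)/6
 v(a) = (1/(C1 + 12*a))^(1/3)


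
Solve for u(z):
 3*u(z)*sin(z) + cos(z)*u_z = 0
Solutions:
 u(z) = C1*cos(z)^3


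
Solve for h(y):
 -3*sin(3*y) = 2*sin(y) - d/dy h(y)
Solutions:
 h(y) = C1 - 2*cos(y) - cos(3*y)


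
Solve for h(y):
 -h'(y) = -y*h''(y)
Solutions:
 h(y) = C1 + C2*y^2


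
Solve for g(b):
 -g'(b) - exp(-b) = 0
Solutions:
 g(b) = C1 + exp(-b)


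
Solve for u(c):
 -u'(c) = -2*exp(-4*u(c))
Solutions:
 u(c) = log(-I*(C1 + 8*c)^(1/4))
 u(c) = log(I*(C1 + 8*c)^(1/4))
 u(c) = log(-(C1 + 8*c)^(1/4))
 u(c) = log(C1 + 8*c)/4


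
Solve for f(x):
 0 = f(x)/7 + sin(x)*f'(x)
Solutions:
 f(x) = C1*(cos(x) + 1)^(1/14)/(cos(x) - 1)^(1/14)


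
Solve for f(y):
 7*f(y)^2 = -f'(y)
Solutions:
 f(y) = 1/(C1 + 7*y)


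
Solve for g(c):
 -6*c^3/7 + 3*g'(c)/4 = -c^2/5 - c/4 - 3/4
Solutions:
 g(c) = C1 + 2*c^4/7 - 4*c^3/45 - c^2/6 - c


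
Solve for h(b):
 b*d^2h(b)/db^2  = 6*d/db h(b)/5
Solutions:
 h(b) = C1 + C2*b^(11/5)


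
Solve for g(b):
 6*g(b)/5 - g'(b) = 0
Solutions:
 g(b) = C1*exp(6*b/5)


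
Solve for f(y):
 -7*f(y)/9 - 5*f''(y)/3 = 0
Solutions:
 f(y) = C1*sin(sqrt(105)*y/15) + C2*cos(sqrt(105)*y/15)


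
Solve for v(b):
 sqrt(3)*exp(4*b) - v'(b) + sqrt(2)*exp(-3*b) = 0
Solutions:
 v(b) = C1 + sqrt(3)*exp(4*b)/4 - sqrt(2)*exp(-3*b)/3


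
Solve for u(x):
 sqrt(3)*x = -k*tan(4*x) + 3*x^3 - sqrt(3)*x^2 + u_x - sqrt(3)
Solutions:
 u(x) = C1 - k*log(cos(4*x))/4 - 3*x^4/4 + sqrt(3)*x^3/3 + sqrt(3)*x^2/2 + sqrt(3)*x


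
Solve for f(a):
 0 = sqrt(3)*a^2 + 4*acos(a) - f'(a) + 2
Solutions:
 f(a) = C1 + sqrt(3)*a^3/3 + 4*a*acos(a) + 2*a - 4*sqrt(1 - a^2)


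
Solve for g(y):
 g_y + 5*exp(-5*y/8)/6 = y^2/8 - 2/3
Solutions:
 g(y) = C1 + y^3/24 - 2*y/3 + 4*exp(-5*y/8)/3


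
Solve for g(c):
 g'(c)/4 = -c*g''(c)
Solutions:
 g(c) = C1 + C2*c^(3/4)


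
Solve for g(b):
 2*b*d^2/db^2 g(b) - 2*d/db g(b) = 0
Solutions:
 g(b) = C1 + C2*b^2


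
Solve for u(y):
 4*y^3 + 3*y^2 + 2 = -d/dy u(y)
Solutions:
 u(y) = C1 - y^4 - y^3 - 2*y


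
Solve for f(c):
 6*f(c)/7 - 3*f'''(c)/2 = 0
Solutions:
 f(c) = C3*exp(14^(2/3)*c/7) + (C1*sin(14^(2/3)*sqrt(3)*c/14) + C2*cos(14^(2/3)*sqrt(3)*c/14))*exp(-14^(2/3)*c/14)


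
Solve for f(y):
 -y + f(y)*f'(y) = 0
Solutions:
 f(y) = -sqrt(C1 + y^2)
 f(y) = sqrt(C1 + y^2)


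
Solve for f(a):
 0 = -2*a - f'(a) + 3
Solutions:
 f(a) = C1 - a^2 + 3*a


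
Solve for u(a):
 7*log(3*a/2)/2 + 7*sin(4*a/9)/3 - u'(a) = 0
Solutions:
 u(a) = C1 + 7*a*log(a)/2 - 7*a/2 - 4*a*log(2) + a*log(6)/2 + 3*a*log(3) - 21*cos(4*a/9)/4


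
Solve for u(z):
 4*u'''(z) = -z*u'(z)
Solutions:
 u(z) = C1 + Integral(C2*airyai(-2^(1/3)*z/2) + C3*airybi(-2^(1/3)*z/2), z)


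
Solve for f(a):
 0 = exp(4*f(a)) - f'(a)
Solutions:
 f(a) = log(-(-1/(C1 + 4*a))^(1/4))
 f(a) = log(-1/(C1 + 4*a))/4
 f(a) = log(-I*(-1/(C1 + 4*a))^(1/4))
 f(a) = log(I*(-1/(C1 + 4*a))^(1/4))


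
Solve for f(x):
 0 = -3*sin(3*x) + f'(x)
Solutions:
 f(x) = C1 - cos(3*x)


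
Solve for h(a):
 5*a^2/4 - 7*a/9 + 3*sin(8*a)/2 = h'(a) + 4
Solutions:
 h(a) = C1 + 5*a^3/12 - 7*a^2/18 - 4*a - 3*cos(8*a)/16


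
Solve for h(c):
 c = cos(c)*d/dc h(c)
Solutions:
 h(c) = C1 + Integral(c/cos(c), c)


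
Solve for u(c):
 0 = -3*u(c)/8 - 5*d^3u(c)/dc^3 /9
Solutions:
 u(c) = C3*exp(-3*5^(2/3)*c/10) + (C1*sin(3*sqrt(3)*5^(2/3)*c/20) + C2*cos(3*sqrt(3)*5^(2/3)*c/20))*exp(3*5^(2/3)*c/20)


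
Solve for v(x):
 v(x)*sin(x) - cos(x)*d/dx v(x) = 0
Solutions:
 v(x) = C1/cos(x)


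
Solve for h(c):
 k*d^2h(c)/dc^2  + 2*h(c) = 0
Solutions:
 h(c) = C1*exp(-sqrt(2)*c*sqrt(-1/k)) + C2*exp(sqrt(2)*c*sqrt(-1/k))


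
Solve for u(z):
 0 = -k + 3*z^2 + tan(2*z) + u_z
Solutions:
 u(z) = C1 + k*z - z^3 + log(cos(2*z))/2


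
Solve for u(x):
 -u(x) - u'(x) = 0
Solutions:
 u(x) = C1*exp(-x)


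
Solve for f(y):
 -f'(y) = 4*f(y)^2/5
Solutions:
 f(y) = 5/(C1 + 4*y)


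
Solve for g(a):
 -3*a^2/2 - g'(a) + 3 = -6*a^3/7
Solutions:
 g(a) = C1 + 3*a^4/14 - a^3/2 + 3*a


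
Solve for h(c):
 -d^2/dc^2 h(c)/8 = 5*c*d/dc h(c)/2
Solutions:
 h(c) = C1 + C2*erf(sqrt(10)*c)


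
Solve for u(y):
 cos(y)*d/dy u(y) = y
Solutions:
 u(y) = C1 + Integral(y/cos(y), y)


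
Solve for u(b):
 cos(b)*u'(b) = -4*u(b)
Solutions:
 u(b) = C1*(sin(b)^2 - 2*sin(b) + 1)/(sin(b)^2 + 2*sin(b) + 1)


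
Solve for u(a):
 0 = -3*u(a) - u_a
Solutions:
 u(a) = C1*exp(-3*a)


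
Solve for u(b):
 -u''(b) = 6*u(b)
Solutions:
 u(b) = C1*sin(sqrt(6)*b) + C2*cos(sqrt(6)*b)


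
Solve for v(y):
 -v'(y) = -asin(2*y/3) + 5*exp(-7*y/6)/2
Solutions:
 v(y) = C1 + y*asin(2*y/3) + sqrt(9 - 4*y^2)/2 + 15*exp(-7*y/6)/7


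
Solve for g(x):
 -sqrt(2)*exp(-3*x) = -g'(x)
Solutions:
 g(x) = C1 - sqrt(2)*exp(-3*x)/3


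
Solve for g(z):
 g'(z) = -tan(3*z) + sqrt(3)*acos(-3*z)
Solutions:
 g(z) = C1 + sqrt(3)*(z*acos(-3*z) + sqrt(1 - 9*z^2)/3) + log(cos(3*z))/3


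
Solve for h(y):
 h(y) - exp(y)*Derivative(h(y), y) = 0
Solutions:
 h(y) = C1*exp(-exp(-y))


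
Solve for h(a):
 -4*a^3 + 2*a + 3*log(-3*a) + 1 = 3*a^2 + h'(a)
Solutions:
 h(a) = C1 - a^4 - a^3 + a^2 + 3*a*log(-a) + a*(-2 + 3*log(3))


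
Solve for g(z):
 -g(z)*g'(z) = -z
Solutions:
 g(z) = -sqrt(C1 + z^2)
 g(z) = sqrt(C1 + z^2)


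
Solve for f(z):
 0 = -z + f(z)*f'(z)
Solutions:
 f(z) = -sqrt(C1 + z^2)
 f(z) = sqrt(C1 + z^2)


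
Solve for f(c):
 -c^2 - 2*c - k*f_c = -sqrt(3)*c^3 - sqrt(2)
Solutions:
 f(c) = C1 + sqrt(3)*c^4/(4*k) - c^3/(3*k) - c^2/k + sqrt(2)*c/k


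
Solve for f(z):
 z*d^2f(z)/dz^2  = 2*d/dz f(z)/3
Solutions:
 f(z) = C1 + C2*z^(5/3)


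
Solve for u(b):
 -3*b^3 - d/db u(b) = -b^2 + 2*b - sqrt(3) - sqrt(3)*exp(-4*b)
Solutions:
 u(b) = C1 - 3*b^4/4 + b^3/3 - b^2 + sqrt(3)*b - sqrt(3)*exp(-4*b)/4


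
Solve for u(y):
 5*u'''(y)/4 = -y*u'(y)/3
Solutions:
 u(y) = C1 + Integral(C2*airyai(-30^(2/3)*y/15) + C3*airybi(-30^(2/3)*y/15), y)


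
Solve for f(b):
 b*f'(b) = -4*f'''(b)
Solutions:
 f(b) = C1 + Integral(C2*airyai(-2^(1/3)*b/2) + C3*airybi(-2^(1/3)*b/2), b)


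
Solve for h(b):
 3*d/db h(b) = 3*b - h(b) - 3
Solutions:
 h(b) = C1*exp(-b/3) + 3*b - 12


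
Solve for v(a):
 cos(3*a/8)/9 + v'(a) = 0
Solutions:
 v(a) = C1 - 8*sin(3*a/8)/27


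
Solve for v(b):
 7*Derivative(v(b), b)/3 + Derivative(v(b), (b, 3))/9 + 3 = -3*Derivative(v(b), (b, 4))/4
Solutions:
 v(b) = C1 + C2*exp(b*(-8 + 8*2^(2/3)/(243*sqrt(2893849) + 413375)^(1/3) + 2^(1/3)*(243*sqrt(2893849) + 413375)^(1/3))/162)*sin(2^(1/3)*sqrt(3)*b*(-(243*sqrt(2893849) + 413375)^(1/3) + 8*2^(1/3)/(243*sqrt(2893849) + 413375)^(1/3))/162) + C3*exp(b*(-8 + 8*2^(2/3)/(243*sqrt(2893849) + 413375)^(1/3) + 2^(1/3)*(243*sqrt(2893849) + 413375)^(1/3))/162)*cos(2^(1/3)*sqrt(3)*b*(-(243*sqrt(2893849) + 413375)^(1/3) + 8*2^(1/3)/(243*sqrt(2893849) + 413375)^(1/3))/162) + C4*exp(-b*(8*2^(2/3)/(243*sqrt(2893849) + 413375)^(1/3) + 4 + 2^(1/3)*(243*sqrt(2893849) + 413375)^(1/3))/81) - 9*b/7


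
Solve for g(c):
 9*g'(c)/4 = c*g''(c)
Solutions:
 g(c) = C1 + C2*c^(13/4)


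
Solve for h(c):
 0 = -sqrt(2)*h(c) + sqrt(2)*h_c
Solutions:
 h(c) = C1*exp(c)


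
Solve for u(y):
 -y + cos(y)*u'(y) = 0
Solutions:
 u(y) = C1 + Integral(y/cos(y), y)


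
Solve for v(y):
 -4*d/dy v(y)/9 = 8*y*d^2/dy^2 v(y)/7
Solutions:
 v(y) = C1 + C2*y^(11/18)


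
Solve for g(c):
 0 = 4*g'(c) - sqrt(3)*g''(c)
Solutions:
 g(c) = C1 + C2*exp(4*sqrt(3)*c/3)


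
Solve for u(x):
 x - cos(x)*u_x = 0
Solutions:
 u(x) = C1 + Integral(x/cos(x), x)


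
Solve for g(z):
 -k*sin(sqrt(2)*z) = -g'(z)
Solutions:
 g(z) = C1 - sqrt(2)*k*cos(sqrt(2)*z)/2


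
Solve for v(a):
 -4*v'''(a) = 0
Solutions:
 v(a) = C1 + C2*a + C3*a^2


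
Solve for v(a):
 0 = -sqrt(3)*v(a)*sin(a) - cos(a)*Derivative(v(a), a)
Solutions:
 v(a) = C1*cos(a)^(sqrt(3))


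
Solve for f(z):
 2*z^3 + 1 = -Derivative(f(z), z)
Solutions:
 f(z) = C1 - z^4/2 - z


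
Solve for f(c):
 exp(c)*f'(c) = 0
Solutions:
 f(c) = C1


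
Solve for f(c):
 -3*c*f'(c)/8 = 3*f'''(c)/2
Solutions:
 f(c) = C1 + Integral(C2*airyai(-2^(1/3)*c/2) + C3*airybi(-2^(1/3)*c/2), c)


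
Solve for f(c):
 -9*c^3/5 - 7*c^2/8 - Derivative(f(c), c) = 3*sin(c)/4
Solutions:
 f(c) = C1 - 9*c^4/20 - 7*c^3/24 + 3*cos(c)/4


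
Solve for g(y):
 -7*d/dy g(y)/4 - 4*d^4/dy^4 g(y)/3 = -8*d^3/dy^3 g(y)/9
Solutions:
 g(y) = C1 + C2*exp(y*(32*2^(2/3)/(27*sqrt(310737) + 15053)^(1/3) + 16 + 2^(1/3)*(27*sqrt(310737) + 15053)^(1/3))/72)*sin(2^(1/3)*sqrt(3)*y*(-(27*sqrt(310737) + 15053)^(1/3) + 32*2^(1/3)/(27*sqrt(310737) + 15053)^(1/3))/72) + C3*exp(y*(32*2^(2/3)/(27*sqrt(310737) + 15053)^(1/3) + 16 + 2^(1/3)*(27*sqrt(310737) + 15053)^(1/3))/72)*cos(2^(1/3)*sqrt(3)*y*(-(27*sqrt(310737) + 15053)^(1/3) + 32*2^(1/3)/(27*sqrt(310737) + 15053)^(1/3))/72) + C4*exp(y*(-2^(1/3)*(27*sqrt(310737) + 15053)^(1/3) - 32*2^(2/3)/(27*sqrt(310737) + 15053)^(1/3) + 8)/36)


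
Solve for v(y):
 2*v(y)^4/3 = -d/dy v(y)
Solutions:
 v(y) = (-1 - sqrt(3)*I)*(1/(C1 + 2*y))^(1/3)/2
 v(y) = (-1 + sqrt(3)*I)*(1/(C1 + 2*y))^(1/3)/2
 v(y) = (1/(C1 + 2*y))^(1/3)


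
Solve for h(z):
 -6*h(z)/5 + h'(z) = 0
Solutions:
 h(z) = C1*exp(6*z/5)


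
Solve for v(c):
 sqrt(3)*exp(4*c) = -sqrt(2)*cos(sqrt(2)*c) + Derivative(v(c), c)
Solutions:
 v(c) = C1 + sqrt(3)*exp(4*c)/4 + sin(sqrt(2)*c)


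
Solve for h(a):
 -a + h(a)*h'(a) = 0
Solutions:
 h(a) = -sqrt(C1 + a^2)
 h(a) = sqrt(C1 + a^2)


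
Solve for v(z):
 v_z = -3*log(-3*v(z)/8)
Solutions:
 Integral(1/(log(-_y) - 3*log(2) + log(3)), (_y, v(z)))/3 = C1 - z


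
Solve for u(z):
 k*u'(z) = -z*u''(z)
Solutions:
 u(z) = C1 + z^(1 - re(k))*(C2*sin(log(z)*Abs(im(k))) + C3*cos(log(z)*im(k)))


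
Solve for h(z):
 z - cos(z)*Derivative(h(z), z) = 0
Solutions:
 h(z) = C1 + Integral(z/cos(z), z)


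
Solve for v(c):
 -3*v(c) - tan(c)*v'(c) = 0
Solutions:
 v(c) = C1/sin(c)^3


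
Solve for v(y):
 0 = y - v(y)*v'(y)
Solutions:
 v(y) = -sqrt(C1 + y^2)
 v(y) = sqrt(C1 + y^2)


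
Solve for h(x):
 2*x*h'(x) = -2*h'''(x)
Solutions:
 h(x) = C1 + Integral(C2*airyai(-x) + C3*airybi(-x), x)


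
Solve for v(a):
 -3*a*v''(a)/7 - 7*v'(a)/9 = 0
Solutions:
 v(a) = C1 + C2/a^(22/27)


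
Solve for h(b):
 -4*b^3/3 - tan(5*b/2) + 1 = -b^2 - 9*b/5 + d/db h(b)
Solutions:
 h(b) = C1 - b^4/3 + b^3/3 + 9*b^2/10 + b + 2*log(cos(5*b/2))/5


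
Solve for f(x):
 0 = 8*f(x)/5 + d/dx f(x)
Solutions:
 f(x) = C1*exp(-8*x/5)


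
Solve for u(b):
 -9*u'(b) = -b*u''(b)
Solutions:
 u(b) = C1 + C2*b^10


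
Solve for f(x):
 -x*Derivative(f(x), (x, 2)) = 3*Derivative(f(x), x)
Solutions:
 f(x) = C1 + C2/x^2


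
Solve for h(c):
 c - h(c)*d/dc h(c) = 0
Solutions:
 h(c) = -sqrt(C1 + c^2)
 h(c) = sqrt(C1 + c^2)


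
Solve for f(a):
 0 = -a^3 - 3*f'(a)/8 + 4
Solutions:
 f(a) = C1 - 2*a^4/3 + 32*a/3


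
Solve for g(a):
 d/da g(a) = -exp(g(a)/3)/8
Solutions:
 g(a) = 3*log(1/(C1 + a)) + 3*log(24)


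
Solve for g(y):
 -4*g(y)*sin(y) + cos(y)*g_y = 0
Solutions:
 g(y) = C1/cos(y)^4


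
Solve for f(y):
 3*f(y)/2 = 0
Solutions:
 f(y) = 0


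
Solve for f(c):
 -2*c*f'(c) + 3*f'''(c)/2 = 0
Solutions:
 f(c) = C1 + Integral(C2*airyai(6^(2/3)*c/3) + C3*airybi(6^(2/3)*c/3), c)


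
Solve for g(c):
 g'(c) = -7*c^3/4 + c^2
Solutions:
 g(c) = C1 - 7*c^4/16 + c^3/3


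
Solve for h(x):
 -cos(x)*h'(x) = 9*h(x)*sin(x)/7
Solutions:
 h(x) = C1*cos(x)^(9/7)


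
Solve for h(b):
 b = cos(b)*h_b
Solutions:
 h(b) = C1 + Integral(b/cos(b), b)


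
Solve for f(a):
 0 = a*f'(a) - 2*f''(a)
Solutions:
 f(a) = C1 + C2*erfi(a/2)


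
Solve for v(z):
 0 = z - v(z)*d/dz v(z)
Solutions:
 v(z) = -sqrt(C1 + z^2)
 v(z) = sqrt(C1 + z^2)


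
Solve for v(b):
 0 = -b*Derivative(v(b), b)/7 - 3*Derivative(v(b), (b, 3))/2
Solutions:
 v(b) = C1 + Integral(C2*airyai(-2^(1/3)*21^(2/3)*b/21) + C3*airybi(-2^(1/3)*21^(2/3)*b/21), b)


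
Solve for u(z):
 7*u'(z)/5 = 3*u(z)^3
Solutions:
 u(z) = -sqrt(14)*sqrt(-1/(C1 + 15*z))/2
 u(z) = sqrt(14)*sqrt(-1/(C1 + 15*z))/2


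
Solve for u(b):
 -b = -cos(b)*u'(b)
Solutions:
 u(b) = C1 + Integral(b/cos(b), b)


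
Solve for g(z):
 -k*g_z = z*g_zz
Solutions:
 g(z) = C1 + z^(1 - re(k))*(C2*sin(log(z)*Abs(im(k))) + C3*cos(log(z)*im(k)))


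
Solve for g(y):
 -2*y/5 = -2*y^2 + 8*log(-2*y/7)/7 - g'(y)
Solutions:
 g(y) = C1 - 2*y^3/3 + y^2/5 + 8*y*log(-y)/7 + 8*y*(-log(7) - 1 + log(2))/7


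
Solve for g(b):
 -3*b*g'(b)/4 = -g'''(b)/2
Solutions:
 g(b) = C1 + Integral(C2*airyai(2^(2/3)*3^(1/3)*b/2) + C3*airybi(2^(2/3)*3^(1/3)*b/2), b)


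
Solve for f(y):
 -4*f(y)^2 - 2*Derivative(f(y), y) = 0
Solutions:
 f(y) = 1/(C1 + 2*y)


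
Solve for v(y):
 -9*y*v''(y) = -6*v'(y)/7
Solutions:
 v(y) = C1 + C2*y^(23/21)


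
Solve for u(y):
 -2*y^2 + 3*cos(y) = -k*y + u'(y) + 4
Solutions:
 u(y) = C1 + k*y^2/2 - 2*y^3/3 - 4*y + 3*sin(y)


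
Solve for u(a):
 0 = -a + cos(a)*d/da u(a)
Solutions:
 u(a) = C1 + Integral(a/cos(a), a)


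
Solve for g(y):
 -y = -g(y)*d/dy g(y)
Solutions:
 g(y) = -sqrt(C1 + y^2)
 g(y) = sqrt(C1 + y^2)


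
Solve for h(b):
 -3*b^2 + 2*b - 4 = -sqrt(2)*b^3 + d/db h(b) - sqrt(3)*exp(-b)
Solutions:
 h(b) = C1 + sqrt(2)*b^4/4 - b^3 + b^2 - 4*b - sqrt(3)*exp(-b)


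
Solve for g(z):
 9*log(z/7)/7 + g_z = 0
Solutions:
 g(z) = C1 - 9*z*log(z)/7 + 9*z/7 + 9*z*log(7)/7


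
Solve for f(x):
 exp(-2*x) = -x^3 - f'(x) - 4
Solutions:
 f(x) = C1 - x^4/4 - 4*x + exp(-2*x)/2


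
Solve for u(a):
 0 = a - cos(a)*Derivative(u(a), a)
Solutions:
 u(a) = C1 + Integral(a/cos(a), a)


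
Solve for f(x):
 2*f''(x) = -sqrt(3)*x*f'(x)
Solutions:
 f(x) = C1 + C2*erf(3^(1/4)*x/2)


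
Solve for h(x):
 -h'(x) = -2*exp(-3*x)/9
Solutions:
 h(x) = C1 - 2*exp(-3*x)/27


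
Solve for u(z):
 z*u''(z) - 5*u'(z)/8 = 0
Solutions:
 u(z) = C1 + C2*z^(13/8)


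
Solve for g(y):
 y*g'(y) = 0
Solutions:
 g(y) = C1


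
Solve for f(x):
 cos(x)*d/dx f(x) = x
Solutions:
 f(x) = C1 + Integral(x/cos(x), x)


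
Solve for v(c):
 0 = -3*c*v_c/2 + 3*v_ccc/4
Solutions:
 v(c) = C1 + Integral(C2*airyai(2^(1/3)*c) + C3*airybi(2^(1/3)*c), c)


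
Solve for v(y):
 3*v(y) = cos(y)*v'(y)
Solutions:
 v(y) = C1*(sin(y) + 1)^(3/2)/(sin(y) - 1)^(3/2)


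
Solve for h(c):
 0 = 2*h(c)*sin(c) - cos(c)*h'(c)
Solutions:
 h(c) = C1/cos(c)^2


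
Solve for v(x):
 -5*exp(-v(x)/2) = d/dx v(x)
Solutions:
 v(x) = 2*log(C1 - 5*x/2)


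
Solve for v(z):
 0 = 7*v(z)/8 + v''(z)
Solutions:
 v(z) = C1*sin(sqrt(14)*z/4) + C2*cos(sqrt(14)*z/4)


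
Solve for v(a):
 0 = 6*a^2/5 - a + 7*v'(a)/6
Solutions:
 v(a) = C1 - 12*a^3/35 + 3*a^2/7


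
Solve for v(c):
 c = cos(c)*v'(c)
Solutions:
 v(c) = C1 + Integral(c/cos(c), c)


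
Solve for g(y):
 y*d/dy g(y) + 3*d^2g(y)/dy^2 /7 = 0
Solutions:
 g(y) = C1 + C2*erf(sqrt(42)*y/6)


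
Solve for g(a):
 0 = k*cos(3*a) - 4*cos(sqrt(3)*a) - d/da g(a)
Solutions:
 g(a) = C1 + k*sin(3*a)/3 - 4*sqrt(3)*sin(sqrt(3)*a)/3


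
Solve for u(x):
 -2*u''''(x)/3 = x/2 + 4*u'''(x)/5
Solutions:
 u(x) = C1 + C2*x + C3*x^2 + C4*exp(-6*x/5) - 5*x^4/192 + 25*x^3/288


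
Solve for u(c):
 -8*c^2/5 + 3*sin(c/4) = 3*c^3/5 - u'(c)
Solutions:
 u(c) = C1 + 3*c^4/20 + 8*c^3/15 + 12*cos(c/4)


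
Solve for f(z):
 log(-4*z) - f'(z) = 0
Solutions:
 f(z) = C1 + z*log(-z) + z*(-1 + 2*log(2))


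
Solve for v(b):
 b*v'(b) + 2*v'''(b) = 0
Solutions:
 v(b) = C1 + Integral(C2*airyai(-2^(2/3)*b/2) + C3*airybi(-2^(2/3)*b/2), b)


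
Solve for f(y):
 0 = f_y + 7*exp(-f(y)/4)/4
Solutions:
 f(y) = 4*log(C1 - 7*y/16)


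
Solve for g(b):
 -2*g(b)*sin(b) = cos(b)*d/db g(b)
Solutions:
 g(b) = C1*cos(b)^2


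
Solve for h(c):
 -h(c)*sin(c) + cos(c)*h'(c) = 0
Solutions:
 h(c) = C1/cos(c)


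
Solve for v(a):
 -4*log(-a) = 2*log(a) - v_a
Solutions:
 v(a) = C1 + 6*a*log(a) + 2*a*(-3 + 2*I*pi)


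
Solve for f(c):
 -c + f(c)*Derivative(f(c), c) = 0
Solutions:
 f(c) = -sqrt(C1 + c^2)
 f(c) = sqrt(C1 + c^2)


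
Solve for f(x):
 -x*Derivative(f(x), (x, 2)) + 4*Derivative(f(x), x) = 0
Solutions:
 f(x) = C1 + C2*x^5


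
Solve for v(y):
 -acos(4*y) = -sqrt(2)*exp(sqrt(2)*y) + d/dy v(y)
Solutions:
 v(y) = C1 - y*acos(4*y) + sqrt(1 - 16*y^2)/4 + exp(sqrt(2)*y)


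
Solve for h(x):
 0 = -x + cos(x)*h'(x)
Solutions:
 h(x) = C1 + Integral(x/cos(x), x)


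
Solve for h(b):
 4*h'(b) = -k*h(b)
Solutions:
 h(b) = C1*exp(-b*k/4)


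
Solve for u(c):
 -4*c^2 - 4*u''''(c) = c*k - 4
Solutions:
 u(c) = C1 + C2*c + C3*c^2 + C4*c^3 - c^6/360 - c^5*k/480 + c^4/24


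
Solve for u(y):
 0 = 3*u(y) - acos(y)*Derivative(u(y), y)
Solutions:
 u(y) = C1*exp(3*Integral(1/acos(y), y))


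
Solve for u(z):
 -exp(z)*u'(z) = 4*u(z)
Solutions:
 u(z) = C1*exp(4*exp(-z))


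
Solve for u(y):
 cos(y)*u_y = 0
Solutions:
 u(y) = C1


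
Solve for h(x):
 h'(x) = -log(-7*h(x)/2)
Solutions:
 Integral(1/(log(-_y) - log(2) + log(7)), (_y, h(x))) = C1 - x


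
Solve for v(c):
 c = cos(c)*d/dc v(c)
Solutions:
 v(c) = C1 + Integral(c/cos(c), c)


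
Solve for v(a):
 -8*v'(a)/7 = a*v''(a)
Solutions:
 v(a) = C1 + C2/a^(1/7)


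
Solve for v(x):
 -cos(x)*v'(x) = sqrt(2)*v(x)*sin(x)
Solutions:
 v(x) = C1*cos(x)^(sqrt(2))


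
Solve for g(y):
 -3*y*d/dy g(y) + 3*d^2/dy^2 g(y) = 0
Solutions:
 g(y) = C1 + C2*erfi(sqrt(2)*y/2)


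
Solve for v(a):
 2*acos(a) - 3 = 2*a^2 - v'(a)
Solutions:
 v(a) = C1 + 2*a^3/3 - 2*a*acos(a) + 3*a + 2*sqrt(1 - a^2)


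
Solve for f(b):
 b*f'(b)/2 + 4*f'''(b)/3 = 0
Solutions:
 f(b) = C1 + Integral(C2*airyai(-3^(1/3)*b/2) + C3*airybi(-3^(1/3)*b/2), b)


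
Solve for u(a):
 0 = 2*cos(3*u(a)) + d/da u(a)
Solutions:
 u(a) = -asin((C1 + exp(12*a))/(C1 - exp(12*a)))/3 + pi/3
 u(a) = asin((C1 + exp(12*a))/(C1 - exp(12*a)))/3


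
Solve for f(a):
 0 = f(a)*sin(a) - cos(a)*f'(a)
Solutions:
 f(a) = C1/cos(a)


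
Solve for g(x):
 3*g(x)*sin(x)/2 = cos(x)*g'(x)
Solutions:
 g(x) = C1/cos(x)^(3/2)


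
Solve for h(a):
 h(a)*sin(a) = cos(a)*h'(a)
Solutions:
 h(a) = C1/cos(a)


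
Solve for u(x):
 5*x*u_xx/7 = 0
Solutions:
 u(x) = C1 + C2*x


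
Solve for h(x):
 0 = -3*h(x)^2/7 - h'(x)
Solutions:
 h(x) = 7/(C1 + 3*x)


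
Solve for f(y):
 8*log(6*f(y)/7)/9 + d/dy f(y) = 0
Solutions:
 9*Integral(1/(log(_y) - log(7) + log(6)), (_y, f(y)))/8 = C1 - y


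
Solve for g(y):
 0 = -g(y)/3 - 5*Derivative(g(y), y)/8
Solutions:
 g(y) = C1*exp(-8*y/15)


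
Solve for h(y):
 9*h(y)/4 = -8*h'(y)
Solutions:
 h(y) = C1*exp(-9*y/32)


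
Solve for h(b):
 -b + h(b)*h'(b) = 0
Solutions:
 h(b) = -sqrt(C1 + b^2)
 h(b) = sqrt(C1 + b^2)


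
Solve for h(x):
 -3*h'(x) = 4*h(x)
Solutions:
 h(x) = C1*exp(-4*x/3)


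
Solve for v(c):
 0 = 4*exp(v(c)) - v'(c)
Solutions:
 v(c) = log(-1/(C1 + 4*c))


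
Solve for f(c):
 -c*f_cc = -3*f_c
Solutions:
 f(c) = C1 + C2*c^4


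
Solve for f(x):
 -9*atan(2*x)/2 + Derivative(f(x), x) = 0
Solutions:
 f(x) = C1 + 9*x*atan(2*x)/2 - 9*log(4*x^2 + 1)/8


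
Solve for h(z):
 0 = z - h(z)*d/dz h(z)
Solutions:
 h(z) = -sqrt(C1 + z^2)
 h(z) = sqrt(C1 + z^2)


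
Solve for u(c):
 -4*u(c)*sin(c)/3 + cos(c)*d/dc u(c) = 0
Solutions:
 u(c) = C1/cos(c)^(4/3)


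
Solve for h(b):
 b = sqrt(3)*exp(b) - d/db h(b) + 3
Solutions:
 h(b) = C1 - b^2/2 + 3*b + sqrt(3)*exp(b)


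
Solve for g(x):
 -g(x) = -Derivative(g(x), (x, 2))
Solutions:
 g(x) = C1*exp(-x) + C2*exp(x)


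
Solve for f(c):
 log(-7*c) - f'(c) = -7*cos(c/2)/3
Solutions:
 f(c) = C1 + c*log(-c) - c + c*log(7) + 14*sin(c/2)/3


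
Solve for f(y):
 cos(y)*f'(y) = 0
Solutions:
 f(y) = C1


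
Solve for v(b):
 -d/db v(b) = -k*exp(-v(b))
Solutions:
 v(b) = log(C1 + b*k)


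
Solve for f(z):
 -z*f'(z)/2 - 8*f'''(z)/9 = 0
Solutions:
 f(z) = C1 + Integral(C2*airyai(-6^(2/3)*z/4) + C3*airybi(-6^(2/3)*z/4), z)


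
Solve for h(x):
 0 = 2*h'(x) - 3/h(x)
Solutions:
 h(x) = -sqrt(C1 + 3*x)
 h(x) = sqrt(C1 + 3*x)


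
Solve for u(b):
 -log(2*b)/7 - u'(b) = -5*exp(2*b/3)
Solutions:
 u(b) = C1 - b*log(b)/7 + b*(1 - log(2))/7 + 15*exp(2*b/3)/2


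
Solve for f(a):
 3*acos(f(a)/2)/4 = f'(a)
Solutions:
 Integral(1/acos(_y/2), (_y, f(a))) = C1 + 3*a/4


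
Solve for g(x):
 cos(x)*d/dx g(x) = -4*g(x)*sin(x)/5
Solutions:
 g(x) = C1*cos(x)^(4/5)


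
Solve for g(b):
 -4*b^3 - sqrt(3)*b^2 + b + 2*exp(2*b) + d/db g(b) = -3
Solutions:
 g(b) = C1 + b^4 + sqrt(3)*b^3/3 - b^2/2 - 3*b - exp(2*b)


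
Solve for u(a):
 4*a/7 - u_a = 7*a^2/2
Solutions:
 u(a) = C1 - 7*a^3/6 + 2*a^2/7


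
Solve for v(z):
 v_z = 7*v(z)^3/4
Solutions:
 v(z) = -sqrt(2)*sqrt(-1/(C1 + 7*z))
 v(z) = sqrt(2)*sqrt(-1/(C1 + 7*z))


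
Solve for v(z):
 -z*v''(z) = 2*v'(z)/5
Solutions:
 v(z) = C1 + C2*z^(3/5)


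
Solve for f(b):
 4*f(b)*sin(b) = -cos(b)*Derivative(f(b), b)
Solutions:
 f(b) = C1*cos(b)^4


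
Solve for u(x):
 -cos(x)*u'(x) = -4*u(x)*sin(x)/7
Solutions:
 u(x) = C1/cos(x)^(4/7)


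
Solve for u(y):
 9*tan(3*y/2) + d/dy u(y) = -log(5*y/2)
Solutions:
 u(y) = C1 - y*log(y) - y*log(5) + y*log(2) + y + 6*log(cos(3*y/2))


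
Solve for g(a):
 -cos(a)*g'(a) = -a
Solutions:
 g(a) = C1 + Integral(a/cos(a), a)


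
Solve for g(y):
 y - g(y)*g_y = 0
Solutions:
 g(y) = -sqrt(C1 + y^2)
 g(y) = sqrt(C1 + y^2)


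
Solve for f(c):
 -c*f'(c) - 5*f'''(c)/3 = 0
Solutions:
 f(c) = C1 + Integral(C2*airyai(-3^(1/3)*5^(2/3)*c/5) + C3*airybi(-3^(1/3)*5^(2/3)*c/5), c)


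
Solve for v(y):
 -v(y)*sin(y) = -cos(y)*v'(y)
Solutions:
 v(y) = C1/cos(y)


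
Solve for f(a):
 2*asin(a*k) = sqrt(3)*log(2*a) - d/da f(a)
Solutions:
 f(a) = C1 + sqrt(3)*a*(log(a) - 1) + sqrt(3)*a*log(2) - 2*Piecewise((a*asin(a*k) + sqrt(-a^2*k^2 + 1)/k, Ne(k, 0)), (0, True))


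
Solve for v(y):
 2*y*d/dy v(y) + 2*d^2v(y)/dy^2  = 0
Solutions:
 v(y) = C1 + C2*erf(sqrt(2)*y/2)


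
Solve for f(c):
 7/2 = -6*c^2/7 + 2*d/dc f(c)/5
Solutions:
 f(c) = C1 + 5*c^3/7 + 35*c/4


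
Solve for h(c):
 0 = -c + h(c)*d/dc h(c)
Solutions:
 h(c) = -sqrt(C1 + c^2)
 h(c) = sqrt(C1 + c^2)


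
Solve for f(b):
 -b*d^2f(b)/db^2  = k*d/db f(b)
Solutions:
 f(b) = C1 + b^(1 - re(k))*(C2*sin(log(b)*Abs(im(k))) + C3*cos(log(b)*im(k)))


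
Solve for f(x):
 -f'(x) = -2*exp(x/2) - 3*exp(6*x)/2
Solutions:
 f(x) = C1 + 4*exp(x/2) + exp(6*x)/4


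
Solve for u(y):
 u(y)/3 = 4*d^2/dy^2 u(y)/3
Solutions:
 u(y) = C1*exp(-y/2) + C2*exp(y/2)


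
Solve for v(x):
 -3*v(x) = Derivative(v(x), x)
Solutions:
 v(x) = C1*exp(-3*x)


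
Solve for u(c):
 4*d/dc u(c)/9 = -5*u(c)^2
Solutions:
 u(c) = 4/(C1 + 45*c)


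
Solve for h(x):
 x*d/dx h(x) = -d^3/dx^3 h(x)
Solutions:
 h(x) = C1 + Integral(C2*airyai(-x) + C3*airybi(-x), x)


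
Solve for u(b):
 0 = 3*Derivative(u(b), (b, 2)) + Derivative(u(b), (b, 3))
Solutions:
 u(b) = C1 + C2*b + C3*exp(-3*b)


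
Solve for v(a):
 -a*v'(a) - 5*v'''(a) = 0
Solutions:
 v(a) = C1 + Integral(C2*airyai(-5^(2/3)*a/5) + C3*airybi(-5^(2/3)*a/5), a)


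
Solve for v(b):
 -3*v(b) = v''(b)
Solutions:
 v(b) = C1*sin(sqrt(3)*b) + C2*cos(sqrt(3)*b)


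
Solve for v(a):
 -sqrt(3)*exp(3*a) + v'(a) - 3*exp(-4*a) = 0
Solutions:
 v(a) = C1 + sqrt(3)*exp(3*a)/3 - 3*exp(-4*a)/4


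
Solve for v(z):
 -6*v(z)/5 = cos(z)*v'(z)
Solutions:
 v(z) = C1*(sin(z) - 1)^(3/5)/(sin(z) + 1)^(3/5)


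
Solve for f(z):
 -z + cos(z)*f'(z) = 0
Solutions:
 f(z) = C1 + Integral(z/cos(z), z)


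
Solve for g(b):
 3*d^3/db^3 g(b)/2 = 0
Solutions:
 g(b) = C1 + C2*b + C3*b^2


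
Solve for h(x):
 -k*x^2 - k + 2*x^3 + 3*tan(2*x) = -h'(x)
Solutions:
 h(x) = C1 + k*x^3/3 + k*x - x^4/2 + 3*log(cos(2*x))/2


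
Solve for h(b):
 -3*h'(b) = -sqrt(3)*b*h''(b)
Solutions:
 h(b) = C1 + C2*b^(1 + sqrt(3))


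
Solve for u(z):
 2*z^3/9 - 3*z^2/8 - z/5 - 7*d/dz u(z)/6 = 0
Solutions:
 u(z) = C1 + z^4/21 - 3*z^3/28 - 3*z^2/35


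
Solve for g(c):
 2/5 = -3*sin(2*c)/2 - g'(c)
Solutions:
 g(c) = C1 - 2*c/5 + 3*cos(2*c)/4


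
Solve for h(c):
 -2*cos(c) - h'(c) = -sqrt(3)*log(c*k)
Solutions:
 h(c) = C1 + sqrt(3)*c*(log(c*k) - 1) - 2*sin(c)


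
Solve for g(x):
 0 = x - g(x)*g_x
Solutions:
 g(x) = -sqrt(C1 + x^2)
 g(x) = sqrt(C1 + x^2)


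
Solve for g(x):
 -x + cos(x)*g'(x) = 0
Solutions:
 g(x) = C1 + Integral(x/cos(x), x)


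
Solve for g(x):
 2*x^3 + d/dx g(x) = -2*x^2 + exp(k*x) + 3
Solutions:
 g(x) = C1 - x^4/2 - 2*x^3/3 + 3*x + exp(k*x)/k


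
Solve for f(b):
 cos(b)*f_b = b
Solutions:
 f(b) = C1 + Integral(b/cos(b), b)


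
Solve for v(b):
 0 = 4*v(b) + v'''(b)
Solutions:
 v(b) = C3*exp(-2^(2/3)*b) + (C1*sin(2^(2/3)*sqrt(3)*b/2) + C2*cos(2^(2/3)*sqrt(3)*b/2))*exp(2^(2/3)*b/2)


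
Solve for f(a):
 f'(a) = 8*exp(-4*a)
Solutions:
 f(a) = C1 - 2*exp(-4*a)


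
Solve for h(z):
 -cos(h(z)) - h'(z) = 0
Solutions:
 h(z) = pi - asin((C1 + exp(2*z))/(C1 - exp(2*z)))
 h(z) = asin((C1 + exp(2*z))/(C1 - exp(2*z)))


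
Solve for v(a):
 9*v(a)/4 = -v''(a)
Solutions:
 v(a) = C1*sin(3*a/2) + C2*cos(3*a/2)


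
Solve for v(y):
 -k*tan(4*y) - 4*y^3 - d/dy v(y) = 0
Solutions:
 v(y) = C1 + k*log(cos(4*y))/4 - y^4


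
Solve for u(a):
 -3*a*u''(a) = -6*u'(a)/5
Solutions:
 u(a) = C1 + C2*a^(7/5)


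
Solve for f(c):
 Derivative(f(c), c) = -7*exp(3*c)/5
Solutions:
 f(c) = C1 - 7*exp(3*c)/15


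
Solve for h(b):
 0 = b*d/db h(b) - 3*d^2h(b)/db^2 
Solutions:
 h(b) = C1 + C2*erfi(sqrt(6)*b/6)


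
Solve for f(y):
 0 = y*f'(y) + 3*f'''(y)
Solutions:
 f(y) = C1 + Integral(C2*airyai(-3^(2/3)*y/3) + C3*airybi(-3^(2/3)*y/3), y)


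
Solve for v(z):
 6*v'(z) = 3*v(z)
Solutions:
 v(z) = C1*exp(z/2)


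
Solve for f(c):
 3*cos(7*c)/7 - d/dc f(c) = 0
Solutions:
 f(c) = C1 + 3*sin(7*c)/49


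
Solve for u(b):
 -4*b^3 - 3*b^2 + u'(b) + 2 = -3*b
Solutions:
 u(b) = C1 + b^4 + b^3 - 3*b^2/2 - 2*b


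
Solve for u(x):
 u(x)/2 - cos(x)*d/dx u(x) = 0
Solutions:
 u(x) = C1*(sin(x) + 1)^(1/4)/(sin(x) - 1)^(1/4)


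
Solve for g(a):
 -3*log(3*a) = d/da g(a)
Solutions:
 g(a) = C1 - 3*a*log(a) - a*log(27) + 3*a


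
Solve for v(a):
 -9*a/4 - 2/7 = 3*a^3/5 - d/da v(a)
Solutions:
 v(a) = C1 + 3*a^4/20 + 9*a^2/8 + 2*a/7


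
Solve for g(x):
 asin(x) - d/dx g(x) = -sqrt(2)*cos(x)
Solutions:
 g(x) = C1 + x*asin(x) + sqrt(1 - x^2) + sqrt(2)*sin(x)


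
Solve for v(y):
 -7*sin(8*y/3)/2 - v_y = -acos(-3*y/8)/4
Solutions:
 v(y) = C1 + y*acos(-3*y/8)/4 + sqrt(64 - 9*y^2)/12 + 21*cos(8*y/3)/16


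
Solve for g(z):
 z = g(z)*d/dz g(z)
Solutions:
 g(z) = -sqrt(C1 + z^2)
 g(z) = sqrt(C1 + z^2)


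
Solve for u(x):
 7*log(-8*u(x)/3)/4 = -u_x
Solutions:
 4*Integral(1/(log(-_y) - log(3) + 3*log(2)), (_y, u(x)))/7 = C1 - x


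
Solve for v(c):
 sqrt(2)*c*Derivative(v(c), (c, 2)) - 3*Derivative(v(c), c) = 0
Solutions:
 v(c) = C1 + C2*c^(1 + 3*sqrt(2)/2)


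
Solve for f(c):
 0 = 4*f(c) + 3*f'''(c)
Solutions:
 f(c) = C3*exp(-6^(2/3)*c/3) + (C1*sin(2^(2/3)*3^(1/6)*c/2) + C2*cos(2^(2/3)*3^(1/6)*c/2))*exp(6^(2/3)*c/6)


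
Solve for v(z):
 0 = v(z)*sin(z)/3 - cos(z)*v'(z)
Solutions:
 v(z) = C1/cos(z)^(1/3)


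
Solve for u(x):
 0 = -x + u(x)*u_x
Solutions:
 u(x) = -sqrt(C1 + x^2)
 u(x) = sqrt(C1 + x^2)


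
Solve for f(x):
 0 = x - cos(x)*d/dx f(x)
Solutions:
 f(x) = C1 + Integral(x/cos(x), x)


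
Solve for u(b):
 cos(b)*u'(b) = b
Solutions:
 u(b) = C1 + Integral(b/cos(b), b)


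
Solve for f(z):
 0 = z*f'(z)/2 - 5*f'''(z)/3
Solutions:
 f(z) = C1 + Integral(C2*airyai(10^(2/3)*3^(1/3)*z/10) + C3*airybi(10^(2/3)*3^(1/3)*z/10), z)


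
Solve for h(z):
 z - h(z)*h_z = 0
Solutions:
 h(z) = -sqrt(C1 + z^2)
 h(z) = sqrt(C1 + z^2)


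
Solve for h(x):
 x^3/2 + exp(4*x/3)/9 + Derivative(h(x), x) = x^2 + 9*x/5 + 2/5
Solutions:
 h(x) = C1 - x^4/8 + x^3/3 + 9*x^2/10 + 2*x/5 - exp(4*x/3)/12


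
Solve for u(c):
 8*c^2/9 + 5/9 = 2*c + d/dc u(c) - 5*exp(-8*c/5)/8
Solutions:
 u(c) = C1 + 8*c^3/27 - c^2 + 5*c/9 - 25*exp(-8*c/5)/64


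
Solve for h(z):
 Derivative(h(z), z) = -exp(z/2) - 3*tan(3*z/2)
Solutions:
 h(z) = C1 - 2*exp(z/2) + 2*log(cos(3*z/2))


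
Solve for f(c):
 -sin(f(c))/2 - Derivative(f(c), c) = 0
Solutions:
 f(c) = -acos((-C1 - exp(c))/(C1 - exp(c))) + 2*pi
 f(c) = acos((-C1 - exp(c))/(C1 - exp(c)))


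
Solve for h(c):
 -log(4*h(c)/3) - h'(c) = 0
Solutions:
 Integral(1/(log(_y) - log(3) + 2*log(2)), (_y, h(c))) = C1 - c


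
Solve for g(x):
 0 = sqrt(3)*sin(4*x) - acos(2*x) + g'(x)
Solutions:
 g(x) = C1 + x*acos(2*x) - sqrt(1 - 4*x^2)/2 + sqrt(3)*cos(4*x)/4


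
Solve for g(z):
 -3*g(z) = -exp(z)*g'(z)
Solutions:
 g(z) = C1*exp(-3*exp(-z))


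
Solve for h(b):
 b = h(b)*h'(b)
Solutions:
 h(b) = -sqrt(C1 + b^2)
 h(b) = sqrt(C1 + b^2)


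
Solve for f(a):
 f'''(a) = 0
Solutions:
 f(a) = C1 + C2*a + C3*a^2


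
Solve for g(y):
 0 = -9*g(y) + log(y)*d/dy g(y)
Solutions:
 g(y) = C1*exp(9*li(y))


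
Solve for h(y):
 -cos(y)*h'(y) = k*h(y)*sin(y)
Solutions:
 h(y) = C1*exp(k*log(cos(y)))


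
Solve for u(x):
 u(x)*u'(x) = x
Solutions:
 u(x) = -sqrt(C1 + x^2)
 u(x) = sqrt(C1 + x^2)


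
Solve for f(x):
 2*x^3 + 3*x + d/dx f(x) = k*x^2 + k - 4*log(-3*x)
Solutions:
 f(x) = C1 + k*x^3/3 - x^4/2 - 3*x^2/2 + x*(k - 4*log(3) + 4) - 4*x*log(-x)


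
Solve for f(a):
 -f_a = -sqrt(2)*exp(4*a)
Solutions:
 f(a) = C1 + sqrt(2)*exp(4*a)/4


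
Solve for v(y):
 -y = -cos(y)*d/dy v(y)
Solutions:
 v(y) = C1 + Integral(y/cos(y), y)


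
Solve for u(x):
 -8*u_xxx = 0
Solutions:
 u(x) = C1 + C2*x + C3*x^2


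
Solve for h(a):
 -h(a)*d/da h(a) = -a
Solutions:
 h(a) = -sqrt(C1 + a^2)
 h(a) = sqrt(C1 + a^2)


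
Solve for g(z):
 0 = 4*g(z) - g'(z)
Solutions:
 g(z) = C1*exp(4*z)


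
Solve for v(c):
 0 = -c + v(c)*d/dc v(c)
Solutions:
 v(c) = -sqrt(C1 + c^2)
 v(c) = sqrt(C1 + c^2)


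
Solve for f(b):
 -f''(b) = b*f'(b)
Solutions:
 f(b) = C1 + C2*erf(sqrt(2)*b/2)


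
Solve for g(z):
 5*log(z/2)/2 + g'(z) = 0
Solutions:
 g(z) = C1 - 5*z*log(z)/2 + 5*z*log(2)/2 + 5*z/2


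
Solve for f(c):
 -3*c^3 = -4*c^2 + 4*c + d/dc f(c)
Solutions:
 f(c) = C1 - 3*c^4/4 + 4*c^3/3 - 2*c^2


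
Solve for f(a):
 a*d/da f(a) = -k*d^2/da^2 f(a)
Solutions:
 f(a) = C1 + C2*sqrt(k)*erf(sqrt(2)*a*sqrt(1/k)/2)


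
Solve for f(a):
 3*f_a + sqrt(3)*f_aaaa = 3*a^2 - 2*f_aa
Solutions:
 f(a) = C1 + C2*exp(-a*(-2^(2/3)*3^(1/6)*(27 + sqrt(32*sqrt(3) + 729))^(1/3) + 4*6^(1/3)/(27 + sqrt(32*sqrt(3) + 729))^(1/3))/12)*sin(a*(4*2^(1/3)*3^(5/6)/(27 + sqrt(32*sqrt(3) + 729))^(1/3) + 6^(2/3)*(27 + sqrt(32*sqrt(3) + 729))^(1/3))/12) + C3*exp(-a*(-2^(2/3)*3^(1/6)*(27 + sqrt(32*sqrt(3) + 729))^(1/3) + 4*6^(1/3)/(27 + sqrt(32*sqrt(3) + 729))^(1/3))/12)*cos(a*(4*2^(1/3)*3^(5/6)/(27 + sqrt(32*sqrt(3) + 729))^(1/3) + 6^(2/3)*(27 + sqrt(32*sqrt(3) + 729))^(1/3))/12) + C4*exp(a*(-2^(2/3)*3^(1/6)*(27 + sqrt(32*sqrt(3) + 729))^(1/3) + 4*6^(1/3)/(27 + sqrt(32*sqrt(3) + 729))^(1/3))/6) + a^3/3 - 2*a^2/3 + 8*a/9


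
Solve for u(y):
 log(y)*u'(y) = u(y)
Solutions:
 u(y) = C1*exp(li(y))


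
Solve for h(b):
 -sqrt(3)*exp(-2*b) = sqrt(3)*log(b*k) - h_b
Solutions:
 h(b) = C1 + sqrt(3)*b*log(b*k) - sqrt(3)*b - sqrt(3)*exp(-2*b)/2


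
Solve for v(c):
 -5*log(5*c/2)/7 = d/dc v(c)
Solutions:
 v(c) = C1 - 5*c*log(c)/7 - 5*c*log(5)/7 + 5*c*log(2)/7 + 5*c/7


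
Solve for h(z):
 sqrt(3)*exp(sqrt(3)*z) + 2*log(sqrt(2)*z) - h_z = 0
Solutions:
 h(z) = C1 + 2*z*log(z) + z*(-2 + log(2)) + exp(sqrt(3)*z)


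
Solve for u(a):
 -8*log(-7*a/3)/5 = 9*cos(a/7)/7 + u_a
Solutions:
 u(a) = C1 - 8*a*log(-a)/5 - 8*a*log(7)/5 + 8*a/5 + 8*a*log(3)/5 - 9*sin(a/7)


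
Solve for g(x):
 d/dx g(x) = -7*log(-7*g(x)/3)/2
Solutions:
 2*Integral(1/(log(-_y) - log(3) + log(7)), (_y, g(x)))/7 = C1 - x


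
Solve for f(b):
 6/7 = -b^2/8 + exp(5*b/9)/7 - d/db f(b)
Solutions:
 f(b) = C1 - b^3/24 - 6*b/7 + 9*exp(5*b/9)/35


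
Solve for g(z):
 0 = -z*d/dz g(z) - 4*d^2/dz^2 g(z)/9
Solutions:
 g(z) = C1 + C2*erf(3*sqrt(2)*z/4)


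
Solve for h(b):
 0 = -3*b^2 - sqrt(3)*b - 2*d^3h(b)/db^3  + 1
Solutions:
 h(b) = C1 + C2*b + C3*b^2 - b^5/40 - sqrt(3)*b^4/48 + b^3/12


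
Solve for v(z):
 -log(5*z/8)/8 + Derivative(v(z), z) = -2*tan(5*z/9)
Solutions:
 v(z) = C1 + z*log(z)/8 - 3*z*log(2)/8 - z/8 + z*log(5)/8 + 18*log(cos(5*z/9))/5


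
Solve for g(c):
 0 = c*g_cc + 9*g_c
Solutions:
 g(c) = C1 + C2/c^8


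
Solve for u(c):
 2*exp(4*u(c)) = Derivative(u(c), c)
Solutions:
 u(c) = log(-(-1/(C1 + 8*c))^(1/4))
 u(c) = log(-1/(C1 + 8*c))/4
 u(c) = log(-I*(-1/(C1 + 8*c))^(1/4))
 u(c) = log(I*(-1/(C1 + 8*c))^(1/4))


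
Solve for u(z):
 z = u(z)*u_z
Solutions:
 u(z) = -sqrt(C1 + z^2)
 u(z) = sqrt(C1 + z^2)


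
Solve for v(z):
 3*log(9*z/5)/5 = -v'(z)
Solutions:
 v(z) = C1 - 3*z*log(z)/5 - 6*z*log(3)/5 + 3*z/5 + 3*z*log(5)/5


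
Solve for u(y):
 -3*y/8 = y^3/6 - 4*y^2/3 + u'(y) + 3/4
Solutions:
 u(y) = C1 - y^4/24 + 4*y^3/9 - 3*y^2/16 - 3*y/4


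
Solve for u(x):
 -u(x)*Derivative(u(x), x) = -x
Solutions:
 u(x) = -sqrt(C1 + x^2)
 u(x) = sqrt(C1 + x^2)


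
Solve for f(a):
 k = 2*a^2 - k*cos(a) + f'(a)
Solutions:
 f(a) = C1 - 2*a^3/3 + a*k + k*sin(a)


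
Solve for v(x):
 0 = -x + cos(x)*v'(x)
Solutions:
 v(x) = C1 + Integral(x/cos(x), x)


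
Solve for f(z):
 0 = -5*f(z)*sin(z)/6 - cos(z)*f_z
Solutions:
 f(z) = C1*cos(z)^(5/6)


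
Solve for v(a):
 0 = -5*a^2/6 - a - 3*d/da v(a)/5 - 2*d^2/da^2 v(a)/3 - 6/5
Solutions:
 v(a) = C1 + C2*exp(-9*a/10) - 25*a^3/54 + 115*a^2/162 - 2608*a/729


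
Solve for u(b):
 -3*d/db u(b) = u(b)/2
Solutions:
 u(b) = C1*exp(-b/6)


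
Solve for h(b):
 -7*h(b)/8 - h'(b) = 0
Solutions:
 h(b) = C1*exp(-7*b/8)


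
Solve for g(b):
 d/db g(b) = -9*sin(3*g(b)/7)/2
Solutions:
 9*b/2 + 7*log(cos(3*g(b)/7) - 1)/6 - 7*log(cos(3*g(b)/7) + 1)/6 = C1


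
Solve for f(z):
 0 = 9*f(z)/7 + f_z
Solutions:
 f(z) = C1*exp(-9*z/7)


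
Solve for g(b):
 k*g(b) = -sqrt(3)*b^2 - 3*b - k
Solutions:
 g(b) = (-sqrt(3)*b^2 - 3*b - k)/k


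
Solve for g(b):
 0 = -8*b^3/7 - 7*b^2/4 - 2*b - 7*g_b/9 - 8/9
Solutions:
 g(b) = C1 - 18*b^4/49 - 3*b^3/4 - 9*b^2/7 - 8*b/7


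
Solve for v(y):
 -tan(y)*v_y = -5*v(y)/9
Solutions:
 v(y) = C1*sin(y)^(5/9)


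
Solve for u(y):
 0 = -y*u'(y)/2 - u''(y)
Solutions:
 u(y) = C1 + C2*erf(y/2)


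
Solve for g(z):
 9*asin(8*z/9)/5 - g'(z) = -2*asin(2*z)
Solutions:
 g(z) = C1 + 9*z*asin(8*z/9)/5 + 2*z*asin(2*z) + sqrt(1 - 4*z^2) + 9*sqrt(81 - 64*z^2)/40


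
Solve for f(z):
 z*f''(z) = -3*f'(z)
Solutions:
 f(z) = C1 + C2/z^2


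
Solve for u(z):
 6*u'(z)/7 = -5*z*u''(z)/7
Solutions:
 u(z) = C1 + C2/z^(1/5)


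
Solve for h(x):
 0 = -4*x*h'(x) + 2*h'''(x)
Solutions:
 h(x) = C1 + Integral(C2*airyai(2^(1/3)*x) + C3*airybi(2^(1/3)*x), x)


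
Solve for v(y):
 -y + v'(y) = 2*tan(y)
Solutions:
 v(y) = C1 + y^2/2 - 2*log(cos(y))


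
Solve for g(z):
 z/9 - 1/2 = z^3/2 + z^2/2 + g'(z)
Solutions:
 g(z) = C1 - z^4/8 - z^3/6 + z^2/18 - z/2
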